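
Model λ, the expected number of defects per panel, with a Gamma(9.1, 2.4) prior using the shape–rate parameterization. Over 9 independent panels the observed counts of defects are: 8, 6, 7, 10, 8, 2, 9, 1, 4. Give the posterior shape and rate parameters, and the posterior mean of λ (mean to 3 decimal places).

Posterior: Gamma(shape=64.1, rate=11.4); mean ≈ 5.623

Total count ∑xᵢ = 55 over n = 9 panels.
Gamma is conjugate to the Poisson likelihood: posterior is Gamma(shape = 9.1+55 = 64.1, rate = 2.4+9 = 11.4).
Posterior mean = shape/rate = 64.1/11.4 = 5.623.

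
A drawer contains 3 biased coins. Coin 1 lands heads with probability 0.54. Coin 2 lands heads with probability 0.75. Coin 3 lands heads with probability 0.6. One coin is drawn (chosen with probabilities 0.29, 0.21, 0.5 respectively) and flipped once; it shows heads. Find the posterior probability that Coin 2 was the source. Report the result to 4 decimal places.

Posterior probability ≈ 0.2565

P(heads|C1) = 0.54; P(heads|C2) = 0.75; P(heads|C3) = 0.6.
Prior × likelihood for each source: 0.29·0.54=0.1566, 0.21·0.75=0.1575, 0.5·0.6=0.3000. Summing gives P(heads) = 0.61410.
P(Coin 2 | heads) = 0.1575 / 0.61410 = 0.2565.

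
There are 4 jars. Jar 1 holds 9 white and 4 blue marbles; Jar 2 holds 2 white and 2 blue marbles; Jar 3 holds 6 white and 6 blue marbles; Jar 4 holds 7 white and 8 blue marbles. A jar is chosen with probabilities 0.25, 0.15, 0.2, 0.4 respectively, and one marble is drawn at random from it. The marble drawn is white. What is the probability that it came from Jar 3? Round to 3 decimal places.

P(white|Jar 1) = 0.6923; P(white|Jar 2) = 0.5; P(white|Jar 3) = 0.5; P(white|Jar 4) = 0.4667.
Prior × likelihood for each source: 0.25·0.6923=0.1731, 0.15·0.5=0.07500, 0.2·0.5=0.1000, 0.4·0.4667=0.1867. Summing gives P(white) = 0.53474.
P(Jar 3 | white) = 0.1000 / 0.53474 = 0.187.

Posterior probability ≈ 0.187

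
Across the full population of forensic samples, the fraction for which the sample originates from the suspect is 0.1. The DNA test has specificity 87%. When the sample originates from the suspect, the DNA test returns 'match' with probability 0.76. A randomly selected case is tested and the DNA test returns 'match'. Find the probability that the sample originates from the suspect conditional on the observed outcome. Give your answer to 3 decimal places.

Let H be the event that the sample originates from the suspect. P(H) = 0.1, so P(¬H) = 0.9. With E the 'match' result, P(E|H) = 0.76 and P(E|¬H) = 0.13.
P(E) = 0.76·0.1 + 0.13·0.9 = 0.076000 + 0.11700 = 0.19300.
By Bayes' theorem, P(H|E) = 0.076000 / 0.19300 = 0.394.

P(H | E) ≈ 0.394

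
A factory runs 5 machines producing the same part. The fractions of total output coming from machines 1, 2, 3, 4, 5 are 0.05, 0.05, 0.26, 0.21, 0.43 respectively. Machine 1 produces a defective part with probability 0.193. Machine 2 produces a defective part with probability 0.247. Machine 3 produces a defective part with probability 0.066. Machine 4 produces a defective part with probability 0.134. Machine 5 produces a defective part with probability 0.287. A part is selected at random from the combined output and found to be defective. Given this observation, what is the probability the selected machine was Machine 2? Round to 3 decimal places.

P(defective|M1) = 0.193; P(defective|M2) = 0.247; P(defective|M3) = 0.066; P(defective|M4) = 0.134; P(defective|M5) = 0.287.
Prior × likelihood for each source: 0.05·0.193=0.009650, 0.05·0.247=0.01235, 0.26·0.066=0.01716, 0.21·0.134=0.02814, 0.43·0.287=0.1234. Summing gives P(defective) = 0.19071.
P(Machine 2 | defective) = 0.01235 / 0.19071 = 0.065.

Posterior probability ≈ 0.065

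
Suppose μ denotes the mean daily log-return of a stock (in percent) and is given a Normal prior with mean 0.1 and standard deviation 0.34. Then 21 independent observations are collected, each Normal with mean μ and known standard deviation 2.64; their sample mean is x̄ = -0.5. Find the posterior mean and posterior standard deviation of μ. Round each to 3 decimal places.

With known σ, the Normal prior is conjugate. Weight on the data is w = (n/σ²)/(n/σ² + 1/τ₀²) = 3.01309/(3.01309+8.65052) = 0.25833.
Posterior mean = w·x̄ + (1−w)·μ₀ = 0.25833·-0.5 + 0.74167·0.1 = -0.055. Posterior variance = 1/(3.01309+8.65052) = 0.0857368, so SD = 0.293.

Posterior mean ≈ -0.055; posterior SD ≈ 0.293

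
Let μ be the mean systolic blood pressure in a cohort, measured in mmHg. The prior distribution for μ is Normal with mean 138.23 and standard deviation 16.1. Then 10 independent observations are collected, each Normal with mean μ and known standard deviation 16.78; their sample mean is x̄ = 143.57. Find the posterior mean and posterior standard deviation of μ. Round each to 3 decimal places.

Posterior mean ≈ 143.047; posterior SD ≈ 5.040

Prior precision 1/τ₀² = 1/16.1² = 0.00385788; data precision n/σ² = 10/16.78² = 0.0355153.
Posterior precision = 0.00385788 + 0.0355153 = 0.0393732, giving posterior SD = 1/√0.0393732 = 5.040.
Posterior mean = (0.00385788·138.23 + 0.0355153·143.57) / 0.0393732 = 143.047.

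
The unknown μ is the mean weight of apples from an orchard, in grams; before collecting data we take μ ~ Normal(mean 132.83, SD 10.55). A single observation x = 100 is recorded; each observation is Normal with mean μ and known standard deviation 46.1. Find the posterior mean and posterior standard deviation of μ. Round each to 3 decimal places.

With known σ, the Normal prior is conjugate. Weight on the data is w = (n/σ²)/(n/σ² + 1/τ₀²) = 0.00047054/(0.00047054+0.00898452) = 0.049766.
Posterior mean = w·x̄ + (1−w)·μ₀ = 0.049766·100 + 0.95023·132.83 = 131.196. Posterior variance = 1/(0.00047054+0.00898452) = 105.763, so SD = 10.284.

Posterior mean ≈ 131.196; posterior SD ≈ 10.284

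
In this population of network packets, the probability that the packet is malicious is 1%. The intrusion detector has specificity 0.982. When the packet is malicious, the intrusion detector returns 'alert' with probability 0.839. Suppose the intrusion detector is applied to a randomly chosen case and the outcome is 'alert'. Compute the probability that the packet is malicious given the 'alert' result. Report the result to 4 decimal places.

P(H | E) ≈ 0.3201

Write H for 'the packet is malicious'. Prior odds H:¬H = 0.01/0.99 = 0.010101. For the 'alert' outcome, the likelihood ratio is 0.839/0.018 = 46.611.
Posterior odds = 0.010101 × 46.611 = 0.47082, so P(H|E) = 0.47082/(1+0.47082) = 0.3201.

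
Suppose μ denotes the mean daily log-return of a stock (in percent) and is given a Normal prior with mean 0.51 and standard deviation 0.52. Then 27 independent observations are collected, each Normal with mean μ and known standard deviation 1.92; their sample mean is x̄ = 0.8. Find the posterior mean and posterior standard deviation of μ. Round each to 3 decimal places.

Posterior mean ≈ 0.703; posterior SD ≈ 0.301

Prior precision 1/τ₀² = 1/0.52² = 3.69822; data precision n/σ² = 27/1.92² = 7.32422.
Posterior precision = 3.69822 + 7.32422 = 11.0224, giving posterior SD = 1/√11.0224 = 0.301.
Posterior mean = (3.69822·0.51 + 7.32422·0.8) / 11.0224 = 0.703.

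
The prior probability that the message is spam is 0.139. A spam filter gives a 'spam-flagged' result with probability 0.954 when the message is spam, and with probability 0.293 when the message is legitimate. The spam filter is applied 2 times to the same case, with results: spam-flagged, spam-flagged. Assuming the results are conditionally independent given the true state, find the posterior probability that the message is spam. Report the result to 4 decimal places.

Posterior P(H) ≈ 0.6312

With H the event that the message is spam, the joint likelihood of the observed sequence is P(data|H) = 0.954·0.954 = 0.91012 and P(data|¬H) = 0.293·0.293 = 0.085849.
Bayes: P(H|data) = 0.139·0.91012 / (0.139·0.91012 + 0.861·0.085849) = 0.12651/0.20042 = 0.6312.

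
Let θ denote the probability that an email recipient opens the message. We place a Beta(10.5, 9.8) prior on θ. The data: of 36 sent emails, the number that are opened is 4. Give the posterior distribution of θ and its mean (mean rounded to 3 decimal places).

Posterior: Beta(14.5, 41.8); mean ≈ 0.258

Observing 4 successes and 32 failures updates Beta(10.5, 9.8) by adding the success and failure counts to the two shape parameters: α = 10.5+4 = 14.5, β = 9.8+32 = 41.8.
Posterior mean = α/(α+β) = 14.5/56.3 = 0.258.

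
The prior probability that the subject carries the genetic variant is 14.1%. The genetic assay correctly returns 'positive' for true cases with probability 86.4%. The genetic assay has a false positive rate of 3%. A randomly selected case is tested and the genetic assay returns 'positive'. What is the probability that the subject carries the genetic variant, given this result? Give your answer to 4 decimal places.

Let H be the event that the subject carries the genetic variant. P(H) = 0.141, so P(¬H) = 0.859. With E the 'positive' result, P(E|H) = 0.864 and P(E|¬H) = 0.03.
P(E) = 0.864·0.141 + 0.03·0.859 = 0.12182 + 0.025770 = 0.14759.
By Bayes' theorem, P(H|E) = 0.12182 / 0.14759 = 0.8254.

P(H | E) ≈ 0.8254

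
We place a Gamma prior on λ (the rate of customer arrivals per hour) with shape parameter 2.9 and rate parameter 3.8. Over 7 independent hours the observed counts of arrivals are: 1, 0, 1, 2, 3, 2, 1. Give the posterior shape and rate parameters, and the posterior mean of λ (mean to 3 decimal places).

Posterior: Gamma(shape=12.9, rate=10.8); mean ≈ 1.194

The Poisson likelihood adds the total count to the shape and the number of exposure periods to the rate. Here ∑xᵢ = 10 and n = 7, so shape 2.9→12.9 and rate 3.8→10.8.
Posterior mean = shape/rate = 12.9/10.8 = 1.194.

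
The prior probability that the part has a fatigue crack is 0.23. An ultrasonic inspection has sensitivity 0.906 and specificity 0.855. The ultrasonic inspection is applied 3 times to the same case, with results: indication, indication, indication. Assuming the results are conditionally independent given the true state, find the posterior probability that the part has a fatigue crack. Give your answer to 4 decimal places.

With H the event that the part has a fatigue crack, the joint likelihood of the observed sequence is P(data|H) = 0.906·0.906·0.906 = 0.74368 and P(data|¬H) = 0.145·0.145·0.145 = 0.0030486.
Bayes: P(H|data) = 0.23·0.74368 / (0.23·0.74368 + 0.77·0.0030486) = 0.17105/0.17339 = 0.9865.

Posterior P(H) ≈ 0.9865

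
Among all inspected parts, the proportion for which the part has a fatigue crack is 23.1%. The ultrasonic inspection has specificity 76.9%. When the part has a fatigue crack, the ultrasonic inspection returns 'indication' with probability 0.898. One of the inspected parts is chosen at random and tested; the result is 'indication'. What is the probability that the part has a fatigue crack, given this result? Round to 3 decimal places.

P(H | E) ≈ 0.539

Write H for 'the part has a fatigue crack'. Prior odds H:¬H = 0.231/0.769 = 0.30039. For the 'indication' outcome, the likelihood ratio is 0.898/0.231 = 3.8874.
Posterior odds = 0.30039 × 3.8874 = 1.1678, so P(H|E) = 1.1678/(1+1.1678) = 0.539.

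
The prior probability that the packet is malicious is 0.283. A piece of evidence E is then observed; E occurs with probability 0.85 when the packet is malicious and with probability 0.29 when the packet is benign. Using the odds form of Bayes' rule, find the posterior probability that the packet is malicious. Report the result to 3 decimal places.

Posterior probability ≈ 0.536

Prior odds = 0.283/(1−0.283) = 0.39470. In log-odds, ln(0.39470) = -0.92963.
Add log likelihood ratio: ln(2.9310) = 1.0754.
Posterior log-odds = 0.14573, so posterior odds = exp(0.14573) = 1.1569. Converting, P(H|E) = 1.1569/2.1569 = 0.536.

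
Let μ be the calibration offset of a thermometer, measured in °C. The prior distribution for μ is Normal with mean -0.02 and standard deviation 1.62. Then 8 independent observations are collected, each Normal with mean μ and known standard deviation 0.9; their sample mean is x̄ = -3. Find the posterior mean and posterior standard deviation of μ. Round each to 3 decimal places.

Prior precision 1/τ₀² = 1/1.62² = 0.381039; data precision n/σ² = 8/0.9² = 9.87654.
Posterior precision = 0.381039 + 9.87654 = 10.2576, giving posterior SD = 1/√10.2576 = 0.312.
Posterior mean = (0.381039·-0.02 + 9.87654·-3) / 10.2576 = -2.889.

Posterior mean ≈ -2.889; posterior SD ≈ 0.312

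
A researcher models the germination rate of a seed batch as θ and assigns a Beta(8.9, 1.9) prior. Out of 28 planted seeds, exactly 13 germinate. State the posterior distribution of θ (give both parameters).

Posterior: Beta(21.9, 16.9)

The binomial likelihood is conjugate to the Beta prior: with 13 successes and 15 failures, the posterior is Beta(8.9+13, 1.9+15) = Beta(21.9, 16.9).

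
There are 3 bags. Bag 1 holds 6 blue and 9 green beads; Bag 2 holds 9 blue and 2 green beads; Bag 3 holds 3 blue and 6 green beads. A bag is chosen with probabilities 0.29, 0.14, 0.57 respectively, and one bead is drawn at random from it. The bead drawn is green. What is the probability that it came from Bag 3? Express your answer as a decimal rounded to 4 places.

Posterior probability ≈ 0.6558

Tabulate prior·likelihood by source: [1] prior 0.29, lik 0.6, product 0.1740; [2] prior 0.14, lik 0.1818, product 0.02545; [3] prior 0.57, lik 0.6667, product 0.3800.
Normalizing constant = 0.57945; the posterior for Bag 3 is its product over the sum, 0.3800/0.57945 = 0.6558.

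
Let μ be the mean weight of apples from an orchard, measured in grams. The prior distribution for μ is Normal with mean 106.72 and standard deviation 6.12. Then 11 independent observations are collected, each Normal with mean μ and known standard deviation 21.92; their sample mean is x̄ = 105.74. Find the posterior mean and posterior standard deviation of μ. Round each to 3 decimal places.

With known σ, the Normal prior is conjugate. Weight on the data is w = (n/σ²)/(n/σ² + 1/τ₀²) = 0.0228935/(0.0228935+0.0266991) = 0.46163.
Posterior mean = w·x̄ + (1−w)·μ₀ = 0.46163·105.74 + 0.53837·106.72 = 106.268. Posterior variance = 1/(0.0228935+0.0266991) = 20.1643, so SD = 4.490.

Posterior mean ≈ 106.268; posterior SD ≈ 4.490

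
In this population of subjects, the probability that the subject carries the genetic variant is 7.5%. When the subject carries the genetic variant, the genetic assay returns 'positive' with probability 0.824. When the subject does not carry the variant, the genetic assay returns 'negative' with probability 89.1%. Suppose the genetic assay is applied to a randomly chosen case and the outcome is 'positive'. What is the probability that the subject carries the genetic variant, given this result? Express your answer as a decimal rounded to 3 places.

Write H for 'the subject carries the genetic variant'. Prior odds H:¬H = 0.075/0.925 = 0.081081. For the 'positive' outcome, the likelihood ratio is 0.824/0.109 = 7.5596.
Posterior odds = 0.081081 × 7.5596 = 0.61294, so P(H|E) = 0.61294/(1+0.61294) = 0.380.

P(H | E) ≈ 0.380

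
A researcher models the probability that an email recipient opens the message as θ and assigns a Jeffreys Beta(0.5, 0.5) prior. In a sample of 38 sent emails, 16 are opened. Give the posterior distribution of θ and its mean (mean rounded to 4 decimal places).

Observing 16 successes and 22 failures updates Beta(0.5, 0.5) by adding the success and failure counts to the two shape parameters: α = 0.5+16 = 16.5, β = 0.5+22 = 22.5.
E[θ | data] = 16.5/(16.5+22.5) = 0.4231.

Posterior: Beta(16.5, 22.5); mean ≈ 0.4231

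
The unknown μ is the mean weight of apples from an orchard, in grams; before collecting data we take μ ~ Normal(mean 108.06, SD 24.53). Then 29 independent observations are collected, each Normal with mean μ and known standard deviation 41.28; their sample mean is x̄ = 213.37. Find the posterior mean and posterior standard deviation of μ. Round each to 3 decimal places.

Posterior mean ≈ 204.001; posterior SD ≈ 7.317

With known σ, the Normal prior is conjugate. Weight on the data is w = (n/σ²)/(n/σ² + 1/τ₀²) = 0.0170184/(0.0170184+0.00166190) = 0.91103.
Posterior mean = w·x̄ + (1−w)·μ₀ = 0.91103·213.37 + 0.088965·108.06 = 204.001. Posterior variance = 1/(0.0170184+0.00166190) = 53.5323, so SD = 7.317.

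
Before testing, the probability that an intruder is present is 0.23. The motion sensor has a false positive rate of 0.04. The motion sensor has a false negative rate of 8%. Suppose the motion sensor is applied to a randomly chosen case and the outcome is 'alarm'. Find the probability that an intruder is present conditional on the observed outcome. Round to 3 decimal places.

Let H be the event that an intruder is present. P(H) = 0.23, so P(¬H) = 0.77. With E the 'alarm' result, P(E|H) = 0.92 and P(E|¬H) = 0.04.
P(E) = 0.92·0.23 + 0.04·0.77 = 0.21160 + 0.030800 = 0.24240.
By Bayes' theorem, P(H|E) = 0.21160 / 0.24240 = 0.873.

P(H | E) ≈ 0.873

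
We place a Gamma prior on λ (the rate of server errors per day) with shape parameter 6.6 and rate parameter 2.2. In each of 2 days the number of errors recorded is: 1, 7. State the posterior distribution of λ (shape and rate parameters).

Posterior: Gamma(shape=14.6, rate=4.2)

The Poisson likelihood adds the total count to the shape and the number of exposure periods to the rate. Here ∑xᵢ = 8 and n = 2, so shape 6.6→14.6 and rate 2.2→4.2.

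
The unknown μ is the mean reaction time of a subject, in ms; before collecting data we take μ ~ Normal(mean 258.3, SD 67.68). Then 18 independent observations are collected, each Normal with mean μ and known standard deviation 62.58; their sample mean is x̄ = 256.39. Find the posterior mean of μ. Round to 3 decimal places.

Posterior mean ≈ 256.477

With known σ, the Normal prior is conjugate. Weight on the data is w = (n/σ²)/(n/σ² + 1/τ₀²) = 0.00459623/(0.00459623+0.00021831) = 0.95466.
Posterior mean = w·x̄ + (1−w)·μ₀ = 0.95466·256.39 + 0.045344·258.3 = 256.477.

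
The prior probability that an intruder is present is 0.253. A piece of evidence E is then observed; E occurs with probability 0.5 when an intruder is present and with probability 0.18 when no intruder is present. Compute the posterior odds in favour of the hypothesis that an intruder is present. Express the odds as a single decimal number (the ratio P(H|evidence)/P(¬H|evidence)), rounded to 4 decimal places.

Prior odds = 0.253/(1−0.253) = 0.33869. In log-odds, ln(0.33869) = -1.0827.
Add log likelihood ratio: ln(2.7778) = 1.0217.
Posterior log-odds = -0.061024, so posterior odds = exp(-0.061024) = 0.94080.

Posterior odds ≈ 0.9408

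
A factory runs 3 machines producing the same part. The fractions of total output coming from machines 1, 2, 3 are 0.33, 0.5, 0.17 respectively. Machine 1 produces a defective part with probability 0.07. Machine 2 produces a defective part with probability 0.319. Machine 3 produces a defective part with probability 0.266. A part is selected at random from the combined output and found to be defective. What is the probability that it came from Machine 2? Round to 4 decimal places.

Tabulate prior·likelihood by source: [1] prior 0.33, lik 0.07, product 0.02310; [2] prior 0.5, lik 0.319, product 0.1595; [3] prior 0.17, lik 0.266, product 0.04522.
Normalizing constant = 0.22782; the posterior for Machine 2 is its product over the sum, 0.1595/0.22782 = 0.7001.

Posterior probability ≈ 0.7001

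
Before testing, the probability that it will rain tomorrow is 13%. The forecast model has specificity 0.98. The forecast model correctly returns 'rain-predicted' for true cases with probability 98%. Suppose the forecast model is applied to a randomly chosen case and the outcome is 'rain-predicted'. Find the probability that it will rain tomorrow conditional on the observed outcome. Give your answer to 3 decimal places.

Let H be the event that it will rain tomorrow. P(H) = 0.13, so P(¬H) = 0.87. With E the 'rain-predicted' result, P(E|H) = 0.98 and P(E|¬H) = 0.02.
P(E) = 0.98·0.13 + 0.02·0.87 = 0.12740 + 0.017400 = 0.14480.
By Bayes' theorem, P(H|E) = 0.12740 / 0.14480 = 0.880.

P(H | E) ≈ 0.880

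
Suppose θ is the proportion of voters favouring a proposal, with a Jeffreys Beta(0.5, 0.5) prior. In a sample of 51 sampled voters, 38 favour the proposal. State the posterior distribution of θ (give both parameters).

The binomial likelihood is conjugate to the Beta prior: with 38 successes and 13 failures, the posterior is Beta(0.5+38, 0.5+13) = Beta(38.5, 13.5).

Posterior: Beta(38.5, 13.5)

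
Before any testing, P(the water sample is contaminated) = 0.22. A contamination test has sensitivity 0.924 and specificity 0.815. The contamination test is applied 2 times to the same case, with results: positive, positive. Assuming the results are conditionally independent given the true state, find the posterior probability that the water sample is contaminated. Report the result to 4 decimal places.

Posterior P(H) ≈ 0.8756

With H the event that the water sample is contaminated, the joint likelihood of the observed sequence is P(data|H) = 0.924·0.924 = 0.85378 and P(data|¬H) = 0.185·0.185 = 0.034225.
Bayes: P(H|data) = 0.22·0.85378 / (0.22·0.85378 + 0.78·0.034225) = 0.18783/0.21453 = 0.8756.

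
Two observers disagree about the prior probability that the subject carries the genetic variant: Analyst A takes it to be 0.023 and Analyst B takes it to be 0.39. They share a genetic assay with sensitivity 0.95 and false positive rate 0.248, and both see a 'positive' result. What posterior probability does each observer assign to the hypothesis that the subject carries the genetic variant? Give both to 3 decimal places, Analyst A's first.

Analyst A: 0.083; Analyst B: 0.710

The likelihood ratio for a 'positive' result is 0.95/0.248 = 3.8306.
Analyst A: prior odds 0.023/0.977 = 0.023541; posterior odds 0.090179; posterior probability 0.083.
Analyst B: prior odds 0.39/0.61 = 0.63934; posterior odds 2.4491; posterior probability 0.710.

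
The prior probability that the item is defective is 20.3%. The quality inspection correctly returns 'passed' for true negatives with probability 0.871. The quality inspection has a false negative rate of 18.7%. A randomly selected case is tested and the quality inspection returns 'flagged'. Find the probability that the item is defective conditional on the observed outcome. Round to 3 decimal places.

P(H | E) ≈ 0.616

Let H be the event that the item is defective. P(H) = 0.203, so P(¬H) = 0.797. With E the 'flagged' result, P(E|H) = 0.813 and P(E|¬H) = 0.129.
P(E) = 0.813·0.203 + 0.129·0.797 = 0.16504 + 0.10281 = 0.26785.
By Bayes' theorem, P(H|E) = 0.16504 / 0.26785 = 0.616.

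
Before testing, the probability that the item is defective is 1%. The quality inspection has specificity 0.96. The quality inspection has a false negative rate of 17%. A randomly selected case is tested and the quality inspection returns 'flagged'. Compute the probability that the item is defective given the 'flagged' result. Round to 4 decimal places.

P(H | E) ≈ 0.1733

Write H for 'the item is defective'. Prior odds H:¬H = 0.01/0.99 = 0.010101. For the 'flagged' outcome, the likelihood ratio is 0.83/0.04 = 20.750.
Posterior odds = 0.010101 × 20.750 = 0.20960, so P(H|E) = 0.20960/(1+0.20960) = 0.1733.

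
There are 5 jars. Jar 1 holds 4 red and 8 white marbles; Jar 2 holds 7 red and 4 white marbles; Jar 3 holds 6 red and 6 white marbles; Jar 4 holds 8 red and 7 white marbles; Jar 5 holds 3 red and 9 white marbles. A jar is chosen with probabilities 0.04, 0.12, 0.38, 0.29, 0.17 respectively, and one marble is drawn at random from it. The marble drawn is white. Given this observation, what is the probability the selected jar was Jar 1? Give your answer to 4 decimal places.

Posterior probability ≈ 0.0510

P(white|Jar 1) = 0.6667; P(white|Jar 2) = 0.3636; P(white|Jar 3) = 0.5; P(white|Jar 4) = 0.4667; P(white|Jar 5) = 0.75.
Prior × likelihood for each source: 0.04·0.6667=0.02667, 0.12·0.3636=0.04364, 0.38·0.5=0.1900, 0.29·0.4667=0.1353, 0.17·0.75=0.1275. Summing gives P(white) = 0.52314.
P(Jar 1 | white) = 0.02667 / 0.52314 = 0.0510.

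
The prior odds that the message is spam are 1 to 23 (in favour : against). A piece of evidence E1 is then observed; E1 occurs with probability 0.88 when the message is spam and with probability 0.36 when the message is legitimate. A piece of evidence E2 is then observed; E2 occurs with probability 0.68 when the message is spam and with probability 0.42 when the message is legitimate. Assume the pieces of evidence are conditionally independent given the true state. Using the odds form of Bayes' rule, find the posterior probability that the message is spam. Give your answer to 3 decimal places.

Posterior probability ≈ 0.147

Prior odds = 1/23 = 0.043478.
Likelihood ratio for E1 = 0.88/0.36 = 2.4444.
Likelihood ratio for E2 = 0.68/0.42 = 1.6190.
Posterior odds = prior odds × LR₁ × LR₂ = 0.17207.
Posterior probability = odds/(1+odds) = 0.17207/1.1721 = 0.147.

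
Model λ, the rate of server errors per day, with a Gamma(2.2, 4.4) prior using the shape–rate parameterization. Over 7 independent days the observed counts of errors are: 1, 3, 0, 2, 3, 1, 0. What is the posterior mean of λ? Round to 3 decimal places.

Posterior mean ≈ 1.070

Total count ∑xᵢ = 10 over n = 7 days.
Gamma is conjugate to the Poisson likelihood: posterior is Gamma(shape = 2.2+10 = 12.2, rate = 4.4+7 = 11.4).
Posterior mean = shape/rate = 12.2/11.4 = 1.070.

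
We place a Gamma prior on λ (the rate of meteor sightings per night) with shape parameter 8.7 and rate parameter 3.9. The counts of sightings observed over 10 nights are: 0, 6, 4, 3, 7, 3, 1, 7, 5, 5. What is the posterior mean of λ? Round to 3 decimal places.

Posterior mean ≈ 3.576

The Poisson likelihood adds the total count to the shape and the number of exposure periods to the rate. Here ∑xᵢ = 41 and n = 10, so shape 8.7→49.7 and rate 3.9→13.9.
E[λ | data] = 49.7/13.9 = 3.576.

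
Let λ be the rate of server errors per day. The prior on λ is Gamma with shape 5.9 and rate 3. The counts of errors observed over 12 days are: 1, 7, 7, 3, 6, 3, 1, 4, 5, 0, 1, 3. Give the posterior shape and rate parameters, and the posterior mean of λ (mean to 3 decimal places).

Total count ∑xᵢ = 41 over n = 12 days.
Gamma is conjugate to the Poisson likelihood: posterior is Gamma(shape = 5.9+41 = 46.9, rate = 3+12 = 15).
Posterior mean = shape/rate = 46.9/15 = 3.127.

Posterior: Gamma(shape=46.9, rate=15); mean ≈ 3.127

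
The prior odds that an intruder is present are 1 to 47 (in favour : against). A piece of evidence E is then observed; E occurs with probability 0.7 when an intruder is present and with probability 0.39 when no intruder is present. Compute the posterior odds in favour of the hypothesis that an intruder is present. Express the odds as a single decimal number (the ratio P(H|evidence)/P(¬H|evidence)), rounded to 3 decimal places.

Prior odds = 1/47 = 0.021277. In log-odds, ln(0.021277) = -3.8501.
Add log likelihood ratio: ln(1.7949) = 0.58493.
Posterior log-odds = -3.2652, so posterior odds = exp(-3.2652) = 0.038189.

Posterior odds ≈ 0.038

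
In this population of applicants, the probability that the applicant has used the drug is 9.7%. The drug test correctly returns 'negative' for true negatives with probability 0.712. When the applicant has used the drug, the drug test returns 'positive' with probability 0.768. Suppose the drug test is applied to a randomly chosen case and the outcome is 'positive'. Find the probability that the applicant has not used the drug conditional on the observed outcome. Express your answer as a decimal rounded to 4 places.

Let H be the event that the applicant has used the drug. P(H) = 0.097, so P(¬H) = 0.903. With E the 'positive' result, P(E|H) = 0.768 and P(E|¬H) = 0.288.
P(E) = 0.768·0.097 + 0.288·0.903 = 0.074496 + 0.26006 = 0.33456.
By Bayes' theorem, P(H|E) = 0.074496 / 0.33456 = 0.2227. Hence P(¬H|E) = 1 − 0.2227 = 0.7773.

P(¬H | E) ≈ 0.7773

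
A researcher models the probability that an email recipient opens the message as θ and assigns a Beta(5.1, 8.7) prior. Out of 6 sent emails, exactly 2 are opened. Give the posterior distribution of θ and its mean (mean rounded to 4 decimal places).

Observing 2 successes and 4 failures updates Beta(5.1, 8.7) by adding the success and failure counts to the two shape parameters: α = 5.1+2 = 7.1, β = 8.7+4 = 12.7.
E[θ | data] = 7.1/(7.1+12.7) = 0.3586.

Posterior: Beta(7.1, 12.7); mean ≈ 0.3586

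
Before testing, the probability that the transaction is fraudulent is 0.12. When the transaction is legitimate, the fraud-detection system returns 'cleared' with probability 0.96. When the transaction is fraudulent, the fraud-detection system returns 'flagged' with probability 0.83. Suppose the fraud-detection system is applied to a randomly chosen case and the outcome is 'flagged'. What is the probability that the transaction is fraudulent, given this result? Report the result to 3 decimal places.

Write H for 'the transaction is fraudulent'. Prior odds H:¬H = 0.12/0.88 = 0.13636. For the 'flagged' outcome, the likelihood ratio is 0.83/0.04 = 20.750.
Posterior odds = 0.13636 × 20.750 = 2.8295, so P(H|E) = 2.8295/(1+2.8295) = 0.739.

P(H | E) ≈ 0.739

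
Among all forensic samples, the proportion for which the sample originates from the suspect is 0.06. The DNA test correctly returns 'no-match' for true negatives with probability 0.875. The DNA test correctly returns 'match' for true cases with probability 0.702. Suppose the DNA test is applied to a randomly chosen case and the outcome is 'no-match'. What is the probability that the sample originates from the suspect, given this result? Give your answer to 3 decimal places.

Let H be the event that the sample originates from the suspect. P(H) = 0.06, so P(¬H) = 0.94. With E the 'no-match' result, P(E|H) = 0.298 and P(E|¬H) = 0.875.
P(E) = 0.298·0.06 + 0.875·0.94 = 0.017880 + 0.82250 = 0.84038.
By Bayes' theorem, P(H|E) = 0.017880 / 0.84038 = 0.021.

P(H | E) ≈ 0.021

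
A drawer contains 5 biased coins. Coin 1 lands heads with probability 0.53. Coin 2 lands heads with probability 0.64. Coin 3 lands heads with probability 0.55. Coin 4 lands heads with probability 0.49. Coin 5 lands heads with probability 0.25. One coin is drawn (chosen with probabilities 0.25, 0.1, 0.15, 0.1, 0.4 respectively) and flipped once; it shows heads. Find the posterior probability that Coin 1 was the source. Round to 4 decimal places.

Posterior probability ≈ 0.3096

P(heads|C1) = 0.53; P(heads|C2) = 0.64; P(heads|C3) = 0.55; P(heads|C4) = 0.49; P(heads|C5) = 0.25.
Prior × likelihood for each source: 0.25·0.53=0.1325, 0.1·0.64=0.06400, 0.15·0.55=0.08250, 0.1·0.49=0.04900, 0.4·0.25=0.1000. Summing gives P(heads) = 0.42800.
P(Coin 1 | heads) = 0.1325 / 0.42800 = 0.3096.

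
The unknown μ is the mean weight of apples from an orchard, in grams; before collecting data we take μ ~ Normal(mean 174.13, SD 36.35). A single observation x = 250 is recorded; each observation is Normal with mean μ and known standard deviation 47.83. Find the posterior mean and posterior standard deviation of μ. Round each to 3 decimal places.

Posterior mean ≈ 201.907; posterior SD ≈ 28.941

Prior precision 1/τ₀² = 1/36.35² = 0.00075682; data precision n/σ² = 1/47.83² = 0.00043712.
Posterior precision = 0.00075682 + 0.00043712 = 0.00119394, giving posterior SD = 1/√0.00119394 = 28.941.
Posterior mean = (0.00075682·174.13 + 0.00043712·250) / 0.00119394 = 201.907.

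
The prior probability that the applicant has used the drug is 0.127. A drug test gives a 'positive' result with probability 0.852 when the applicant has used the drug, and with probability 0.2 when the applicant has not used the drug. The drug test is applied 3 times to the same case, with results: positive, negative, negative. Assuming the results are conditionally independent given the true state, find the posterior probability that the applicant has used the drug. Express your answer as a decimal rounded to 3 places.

With H the event that the applicant has used the drug, the joint likelihood of the observed sequence is P(data|H) = 0.852·0.148·0.148 = 0.018662 and P(data|¬H) = 0.2·0.8·0.8 = 0.12800.
Bayes: P(H|data) = 0.127·0.018662 / (0.127·0.018662 + 0.873·0.12800) = 0.0023701/0.11411 = 0.0208.

Posterior P(H) ≈ 0.021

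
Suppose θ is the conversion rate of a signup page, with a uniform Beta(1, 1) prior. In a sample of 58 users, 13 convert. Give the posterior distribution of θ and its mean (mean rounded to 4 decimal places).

The binomial likelihood is conjugate to the Beta prior: with 13 successes and 45 failures, the posterior is Beta(1+13, 1+45) = Beta(14, 46).
Posterior mean = α/(α+β) = 14/60 = 0.2333.

Posterior: Beta(14, 46); mean ≈ 0.2333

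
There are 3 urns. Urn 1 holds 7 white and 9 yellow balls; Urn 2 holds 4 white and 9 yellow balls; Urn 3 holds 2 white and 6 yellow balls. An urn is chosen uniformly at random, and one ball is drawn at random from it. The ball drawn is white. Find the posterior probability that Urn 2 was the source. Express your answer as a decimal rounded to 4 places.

P(white|Urn 1) = 0.4375; P(white|Urn 2) = 0.3077; P(white|Urn 3) = 0.25.
Prior × likelihood for each source: 0.333333·0.4375=0.1458, 0.333333·0.3077=0.1026, 0.333333·0.25=0.08333. Summing gives P(white) = 0.33173.
P(Urn 2 | white) = 0.1026 / 0.33173 = 0.3092.

Posterior probability ≈ 0.3092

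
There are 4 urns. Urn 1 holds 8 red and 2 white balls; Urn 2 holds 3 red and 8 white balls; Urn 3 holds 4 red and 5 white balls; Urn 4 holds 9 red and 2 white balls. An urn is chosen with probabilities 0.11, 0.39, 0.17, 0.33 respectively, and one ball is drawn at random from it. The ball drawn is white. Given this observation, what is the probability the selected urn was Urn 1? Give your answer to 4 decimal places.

Posterior probability ≈ 0.0478

Tabulate prior·likelihood by source: [1] prior 0.11, lik 0.2, product 0.02200; [2] prior 0.39, lik 0.7273, product 0.2836; [3] prior 0.17, lik 0.5556, product 0.09444; [4] prior 0.33, lik 0.1818, product 0.06000.
Normalizing constant = 0.46008; the posterior for Urn 1 is its product over the sum, 0.02200/0.46008 = 0.0478.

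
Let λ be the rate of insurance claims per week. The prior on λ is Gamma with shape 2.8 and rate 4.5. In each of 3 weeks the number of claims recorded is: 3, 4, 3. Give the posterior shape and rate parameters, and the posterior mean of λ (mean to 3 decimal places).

Total count ∑xᵢ = 10 over n = 3 weeks.
Gamma is conjugate to the Poisson likelihood: posterior is Gamma(shape = 2.8+10 = 12.8, rate = 4.5+3 = 7.5).
Posterior mean = shape/rate = 12.8/7.5 = 1.707.

Posterior: Gamma(shape=12.8, rate=7.5); mean ≈ 1.707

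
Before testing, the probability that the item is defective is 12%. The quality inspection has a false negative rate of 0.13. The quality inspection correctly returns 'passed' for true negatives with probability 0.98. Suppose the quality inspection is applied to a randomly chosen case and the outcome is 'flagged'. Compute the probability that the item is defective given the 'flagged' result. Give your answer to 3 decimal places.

P(H | E) ≈ 0.856

Write H for 'the item is defective'. Prior odds H:¬H = 0.12/0.88 = 0.13636. For the 'flagged' outcome, the likelihood ratio is 0.87/0.02 = 43.500.
Posterior odds = 0.13636 × 43.500 = 5.9318, so P(H|E) = 5.9318/(1+5.9318) = 0.856.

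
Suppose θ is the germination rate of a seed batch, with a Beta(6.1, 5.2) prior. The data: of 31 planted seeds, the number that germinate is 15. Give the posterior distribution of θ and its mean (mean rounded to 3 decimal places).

The binomial likelihood is conjugate to the Beta prior: with 15 successes and 16 failures, the posterior is Beta(6.1+15, 5.2+16) = Beta(21.1, 21.2).
Posterior mean = α/(α+β) = 21.1/42.3 = 0.499.

Posterior: Beta(21.1, 21.2); mean ≈ 0.499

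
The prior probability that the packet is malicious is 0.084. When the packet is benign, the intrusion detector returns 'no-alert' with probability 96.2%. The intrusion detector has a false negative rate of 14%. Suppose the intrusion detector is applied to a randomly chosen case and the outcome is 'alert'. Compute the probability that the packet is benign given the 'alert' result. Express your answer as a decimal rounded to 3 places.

P(¬H | E) ≈ 0.325

Write H for 'the packet is malicious'. Prior odds H:¬H = 0.084/0.916 = 0.091703. For the 'alert' outcome, the likelihood ratio is 0.86/0.038 = 22.632.
Posterior odds = 0.091703 × 22.632 = 2.0754, so P(H|E) = 2.0754/(1+2.0754) = 0.675. Then P(¬H|E) = 1 − 0.675 = 0.325.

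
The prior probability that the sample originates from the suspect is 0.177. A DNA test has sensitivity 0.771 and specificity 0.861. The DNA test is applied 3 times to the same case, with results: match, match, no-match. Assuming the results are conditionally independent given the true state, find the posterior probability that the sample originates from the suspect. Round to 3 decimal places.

With H the event that the sample originates from the suspect, the joint likelihood of the observed sequence is P(data|H) = 0.771·0.771·0.229 = 0.13613 and P(data|¬H) = 0.139·0.139·0.861 = 0.016635.
Bayes: P(H|data) = 0.177·0.13613 / (0.177·0.13613 + 0.823·0.016635) = 0.024094/0.037785 = 0.6377.

Posterior P(H) ≈ 0.638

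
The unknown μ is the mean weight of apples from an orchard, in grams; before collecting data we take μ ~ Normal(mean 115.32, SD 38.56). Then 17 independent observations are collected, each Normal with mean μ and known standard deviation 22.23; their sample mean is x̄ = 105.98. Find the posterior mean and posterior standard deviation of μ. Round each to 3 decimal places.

Posterior mean ≈ 106.159; posterior SD ≈ 5.340

With known σ, the Normal prior is conjugate. Weight on the data is w = (n/σ²)/(n/σ² + 1/τ₀²) = 0.0344009/(0.0344009+0.00067255) = 0.98082.
Posterior mean = w·x̄ + (1−w)·μ₀ = 0.98082·105.98 + 0.019176·115.32 = 106.159. Posterior variance = 1/(0.0344009+0.00067255) = 28.5116, so SD = 5.340.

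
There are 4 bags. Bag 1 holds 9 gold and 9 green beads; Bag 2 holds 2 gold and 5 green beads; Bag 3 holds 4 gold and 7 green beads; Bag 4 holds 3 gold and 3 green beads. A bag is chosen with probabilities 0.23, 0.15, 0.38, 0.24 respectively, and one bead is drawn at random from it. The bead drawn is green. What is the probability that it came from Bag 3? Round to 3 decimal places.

P(green|Bag 1) = 0.5; P(green|Bag 2) = 0.7143; P(green|Bag 3) = 0.6364; P(green|Bag 4) = 0.5.
Prior × likelihood for each source: 0.23·0.5=0.1150, 0.15·0.7143=0.1071, 0.38·0.6364=0.2418, 0.24·0.5=0.1200. Summing gives P(green) = 0.58396.
P(Bag 3 | green) = 0.2418 / 0.58396 = 0.414.

Posterior probability ≈ 0.414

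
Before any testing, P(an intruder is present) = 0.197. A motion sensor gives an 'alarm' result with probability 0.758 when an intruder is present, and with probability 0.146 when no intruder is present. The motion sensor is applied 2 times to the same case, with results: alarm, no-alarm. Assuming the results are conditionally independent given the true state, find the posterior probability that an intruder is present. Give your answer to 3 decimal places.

Let H be the event that an intruder is present; start with P(H) = 0.197. P('alarm'|H) = 0.758, P('alarm'|¬H) = 0.146.
Update on result 1 ('alarm'): P(H) ← 0.758·0.1970 / (0.758·0.1970 + 0.146·0.8030) = 0.14933/0.26656 = 0.5602.
Update on result 2 ('no-alarm'): P(H) ← 0.242·0.5602 / (0.242·0.5602 + 0.854·0.4398) = 0.13557/0.51116 = 0.2652.

Posterior P(H) ≈ 0.265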